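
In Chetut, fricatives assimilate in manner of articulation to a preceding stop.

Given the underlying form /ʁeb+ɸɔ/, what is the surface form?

/ɸ/ is a voiceless bilabial fricative. The preceding trigger /b/ is a stop, so /ɸ/ must become a stop as well.
A voiceless bilabial stop is [p], so the surface segment is [p].

[ʁebpɔ]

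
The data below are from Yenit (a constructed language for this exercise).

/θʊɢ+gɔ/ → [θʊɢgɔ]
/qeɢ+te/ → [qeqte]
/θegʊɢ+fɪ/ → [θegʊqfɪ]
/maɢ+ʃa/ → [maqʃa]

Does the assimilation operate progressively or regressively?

Comparing underlying and surface forms, /ɢ/ → [q] is the alternation; the neighbouring /t/ is constant.
The change voiced → voiceless matches the voicing of the following /t/, identifying this as voicing assimilation.
Checking the remaining alternations: /ɢ/ → [q] before /f/ (voiced → voiceless, matching voiceless); /ɢ/ → [q] before /ʃ/ (voiced → voiceless, matching voiceless) — only voicing changes, and always toward the following segment.
No alternation appears in [θʊɢgɔ]: there the adjacent consonants already agree in voicing (/ɢ/ and /g/ are both voiced), so this form is consistent with the same rule.
Since the segment that changes precedes the conditioning segment, the assimilation is regressive.

regressive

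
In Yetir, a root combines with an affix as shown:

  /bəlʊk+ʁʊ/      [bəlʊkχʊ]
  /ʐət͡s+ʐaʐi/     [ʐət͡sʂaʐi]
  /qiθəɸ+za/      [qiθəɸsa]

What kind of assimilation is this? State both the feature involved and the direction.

progressive voicing assimilation

Underlying /ʁ/ is realised as [χ] next to /k/; /k/ itself does not change.
/ʁ/ is voiced while /k/ is voiceless; the output [χ] is voiceless, matching the trigger — so the feature that spreads is voicing.
Place and manner are unchanged, so the assimilation is partial, not total.
The other alternating forms pattern the same way: /ʐ/ → [ʂ] after /t͡s/ (voiced → voiceless, matching voiceless); /z/ → [s] after /ɸ/ (voiced → voiceless, matching voiceless) — only voicing changes, and always toward the preceding segment.
Since the segment that changes follows the conditioning segment, the assimilation is progressive.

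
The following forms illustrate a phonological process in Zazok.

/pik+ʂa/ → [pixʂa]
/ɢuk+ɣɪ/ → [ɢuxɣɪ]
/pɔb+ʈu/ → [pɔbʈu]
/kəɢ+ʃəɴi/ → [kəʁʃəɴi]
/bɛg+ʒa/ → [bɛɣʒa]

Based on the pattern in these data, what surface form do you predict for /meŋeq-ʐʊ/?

[meŋeχʐʊ]

The data show regressive manner assimilation: /k/ → [x] before /ʂ/; /k/ → [x] before /ɣ/; /ɢ/ → [ʁ] before /ʃ/; /g/ → [ɣ] before /ʒ/. In each pair only manner changes, matching the following consonant, while place and voice stay constant.
No alternation appears in [pɔbʈu]: there the adjacent consonants already agree in manner (/b/ and /ʈ/ are both stops), so this form is consistent with the same rule.
/q/ is a voiceless uvular stop. The following trigger /ʐ/ is a fricative, so /q/ must become a fricative as well.
Changing only its manner to fricative gives [χ] — the voiceless uvular fricative.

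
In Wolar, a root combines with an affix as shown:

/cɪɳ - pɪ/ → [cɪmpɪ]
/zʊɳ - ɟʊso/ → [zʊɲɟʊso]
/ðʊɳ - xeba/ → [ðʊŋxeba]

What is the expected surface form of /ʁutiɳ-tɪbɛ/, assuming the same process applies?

[ʁutintɪbɛ]

The data show regressive place assimilation: /ɳ/ → [m] before /p/; /ɳ/ → [ɲ] before /ɟ/; /ɳ/ → [ŋ] before /x/. In each pair only place changes, matching the following consonant, while manner and voice stay constant.
The rule targets /ɳ/ (voiced retroflex nasal), which sits before the trigger /t/ (alveolar).
The voiced alveolar nasal is [n], so /ɳ/ → [n].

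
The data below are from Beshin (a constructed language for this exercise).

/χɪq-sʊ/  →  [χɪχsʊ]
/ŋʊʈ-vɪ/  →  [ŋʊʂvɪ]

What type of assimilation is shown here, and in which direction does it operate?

regressive manner assimilation

The segment that alternates is /q/, which surfaces as [χ] when adjacent to /s/.
The change stop → fricative matches the manner of the following /s/, identifying this as manner assimilation.
Place and voice are unchanged, so the assimilation is partial, not total.
Checking the remaining alternation: /ʈ/ → [ʂ] before /v/ (stop → fricative, matching a fricative) — only manner changes, and always toward the following segment.
The trigger is the following segment, so the direction is regressive (anticipatory).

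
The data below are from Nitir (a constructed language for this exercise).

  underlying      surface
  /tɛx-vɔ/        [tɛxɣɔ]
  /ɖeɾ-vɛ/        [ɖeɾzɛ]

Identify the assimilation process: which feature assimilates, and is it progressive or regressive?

progressive place assimilation

The segment that alternates is /v/, which surfaces as [ɣ] when adjacent to /x/.
The change labiodental → velar matches the place of the preceding /x/, identifying this as place assimilation.
Manner and voice are unchanged, so the assimilation is partial, not total.
The same holds elsewhere in the data: /v/ → [z] after /ɾ/ (labiodental → alveolar, matching alveolar) — only place changes, and always toward the preceding segment.
Since the segment that changes follows the conditioning segment, the assimilation is progressive.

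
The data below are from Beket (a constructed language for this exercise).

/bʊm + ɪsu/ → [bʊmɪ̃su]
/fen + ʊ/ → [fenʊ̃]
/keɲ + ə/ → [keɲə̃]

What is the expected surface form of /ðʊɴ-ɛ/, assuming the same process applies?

[ðʊɴɛ̃]

The data show progressive nasality assimilation (vowel nasalisation): /ɪ/ → [ɪ̃] after /m/; /ʊ/ → [ʊ̃] after /n/; /ə/ → [ə̃] after /ɲ/ — a vowel is nasalised by an immediately preceding nasal consonant.
/ɛ/ sits next to the nasal /ɴ/ and is therefore nasalised to [ɛ̃].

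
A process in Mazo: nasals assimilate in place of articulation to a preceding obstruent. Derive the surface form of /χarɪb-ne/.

[χarɪbme]

The rule targets /n/ (voiced alveolar nasal), which sits after the trigger /b/ (bilabial).
The voiced bilabial nasal is [m], so /n/ → [m].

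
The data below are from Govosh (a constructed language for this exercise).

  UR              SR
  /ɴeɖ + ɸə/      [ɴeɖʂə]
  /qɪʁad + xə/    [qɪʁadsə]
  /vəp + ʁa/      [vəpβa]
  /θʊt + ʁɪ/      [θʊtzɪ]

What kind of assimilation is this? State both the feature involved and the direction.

progressive place assimilation

The segment that alternates is /ɸ/, which surfaces as [ʂ] when adjacent to /ɖ/.
The change bilabial → retroflex matches the place of the preceding /ɖ/, identifying this as place assimilation.
Manner and voice are unchanged, so the assimilation is partial, not total.
The other alternating forms pattern the same way: /x/ → [s] after /d/ (velar → alveolar, matching alveolar); /ʁ/ → [β] after /p/ (uvular → bilabial, matching bilabial); /ʁ/ → [z] after /t/ (uvular → alveolar, matching alveolar) — only place changes, and always toward the preceding segment.
The trigger is the preceding segment, so the direction is progressive (perseverative).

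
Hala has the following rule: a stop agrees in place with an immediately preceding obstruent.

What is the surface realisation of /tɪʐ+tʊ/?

[tɪʐʈʊ]

The rule targets /t/ (voiceless alveolar stop), which sits after the trigger /ʐ/ (retroflex).
The voiceless retroflex stop is [ʈ], so /t/ → [ʈ].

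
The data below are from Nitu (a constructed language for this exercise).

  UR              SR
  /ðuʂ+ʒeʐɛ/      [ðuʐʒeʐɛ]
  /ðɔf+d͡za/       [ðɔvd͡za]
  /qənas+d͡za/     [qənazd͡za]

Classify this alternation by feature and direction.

regressive voicing assimilation

Comparing underlying and surface forms, /ʂ/ → [ʐ] is the alternation; the neighbouring /ʒ/ is constant.
/ʂ/ is voiceless while /ʒ/ is voiced; the output [ʐ] is voiced, matching the trigger — so the feature that spreads is voicing.
Place and manner are unchanged, so the assimilation is partial, not total.
The other alternating forms pattern the same way: /f/ → [v] before /d͡z/ (voiceless → voiced, matching voiced); /s/ → [z] before /d͡z/ (voiceless → voiced, matching voiced) — only voicing changes, and always toward the following segment.
The trigger is the following segment, so the direction is regressive (anticipatory).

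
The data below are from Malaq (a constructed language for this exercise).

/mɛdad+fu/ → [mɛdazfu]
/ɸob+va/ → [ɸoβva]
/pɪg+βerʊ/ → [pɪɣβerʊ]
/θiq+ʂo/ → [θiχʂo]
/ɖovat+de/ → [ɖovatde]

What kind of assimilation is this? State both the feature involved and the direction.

regressive manner assimilation

Comparing underlying and surface forms, /d/ → [z] is the alternation; the neighbouring /f/ is constant.
The change stop → fricative matches the manner of the following /f/, identifying this as manner assimilation.
Place and voice are unchanged, so the assimilation is partial, not total.
Checking the remaining alternations: /b/ → [β] before /v/ (stop → fricative, matching a fricative); /g/ → [ɣ] before /β/ (stop → fricative, matching a fricative); /q/ → [χ] before /ʂ/ (stop → fricative, matching a fricative) — only manner changes, and always toward the following segment.
Nothing changes in [ɖovatde]: there the adjacent consonants already agree in manner (/t/ and /d/ are both stops), so this form is consistent with the same rule.
Since the segment that changes precedes the conditioning segment, the assimilation is regressive.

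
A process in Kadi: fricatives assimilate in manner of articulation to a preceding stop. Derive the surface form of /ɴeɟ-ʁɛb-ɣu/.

/ʁ/ is a voiced uvular fricative. The preceding trigger /ɟ/ is a stop, so /ʁ/ must become a stop as well.
Changing only its manner to stop gives [ɢ] — the voiced uvular stop.
The same rule applies at the second boundary: /ɣ/ → [g] next to /b/.

[ɴeɟɢɛbgu]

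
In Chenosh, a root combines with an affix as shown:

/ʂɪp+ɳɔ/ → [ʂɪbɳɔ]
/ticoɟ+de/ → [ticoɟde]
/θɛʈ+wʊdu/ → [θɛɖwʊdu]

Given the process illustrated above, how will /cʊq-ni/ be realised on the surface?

[cʊɢni]

The data show regressive voicing assimilation: /p/ → [b] before /ɳ/; /ʈ/ → [ɖ] before /w/. In each pair only voicing changes, matching the following consonant, while place and manner stay constant.
Nothing changes in [ticoɟde]: there the adjacent consonants already agree in voicing (/ɟ/ and /d/ are both voiced), so this form is consistent with the same rule.
/q/ is a voiceless uvular stop. The following trigger /n/ is voiced, so /q/ must become voiced as well.
The voiced uvular stop is [ɢ], so /q/ → [ɢ].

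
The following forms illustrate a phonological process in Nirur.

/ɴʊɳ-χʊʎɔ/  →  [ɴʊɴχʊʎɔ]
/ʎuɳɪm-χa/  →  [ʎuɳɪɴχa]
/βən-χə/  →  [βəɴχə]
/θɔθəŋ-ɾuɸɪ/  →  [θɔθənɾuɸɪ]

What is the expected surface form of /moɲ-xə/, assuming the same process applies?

The data show regressive place assimilation: /ɳ/ → [ɴ] before /χ/; /m/ → [ɴ] before /χ/; /n/ → [ɴ] before /χ/; /ŋ/ → [n] before /ɾ/. In each pair only place changes, matching the following consonant, while manner and voice stay constant.
The rule targets /ɲ/ (voiced palatal nasal), which sits before the trigger /x/ (velar).
Changing only its place to velar gives [ŋ] — the voiced velar nasal.

[moŋxə]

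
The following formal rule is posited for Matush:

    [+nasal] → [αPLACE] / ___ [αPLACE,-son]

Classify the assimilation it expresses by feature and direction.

The shared variable α links the value of the place features (abbreviated [PLACE]) on the target to the same value on the neighbouring segment, so place is the feature that assimilates.
Since the environment is written after the underscore, the trigger follows the target; the direction is regressive.

regressive place assimilation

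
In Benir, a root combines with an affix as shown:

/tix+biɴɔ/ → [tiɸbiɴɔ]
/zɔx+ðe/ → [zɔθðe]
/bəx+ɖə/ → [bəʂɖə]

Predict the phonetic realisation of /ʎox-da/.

The data show regressive place assimilation: /x/ → [ɸ] before /b/; /x/ → [θ] before /ð/; /x/ → [ʂ] before /ɖ/. In each pair only place changes, matching the following consonant, while manner and voice stay constant.
The rule targets /x/ (voiceless velar fricative), which sits before the trigger /d/ (alveolar).
Changing only its place to alveolar gives [s] — the voiceless alveolar fricative.

[ʎosda]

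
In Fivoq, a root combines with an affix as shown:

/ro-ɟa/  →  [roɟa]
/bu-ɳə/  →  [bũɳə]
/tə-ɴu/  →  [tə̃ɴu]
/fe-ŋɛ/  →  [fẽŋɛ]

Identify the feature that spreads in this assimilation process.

nasality

The vowel /u/ surfaces as nasalised [ũ] next to the following nasal /ɳ/ — it has acquired the [+nasal] feature of its neighbour.
The other forms show the same pattern: /ə/ → [ə̃] before /ɴ/; /e/ → [ẽ] before /ŋ/ — each time a vowel is nasalised next to a following nasal.
No change occurs in [roɟa] because the vowel at the boundary is adjacent to an oral consonant, not a nasal (/o/ next to /ɟ/).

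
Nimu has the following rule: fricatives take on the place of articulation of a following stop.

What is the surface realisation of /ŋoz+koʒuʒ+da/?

[ŋoɣkoʒuzda]

/z/ is a voiced alveolar fricative. The following trigger /k/ is velar, so /z/ must become velar as well.
Changing only its place to velar gives [ɣ] — the voiced velar fricative.
The same rule applies at the second boundary: /ʒ/ → [z] next to /d/.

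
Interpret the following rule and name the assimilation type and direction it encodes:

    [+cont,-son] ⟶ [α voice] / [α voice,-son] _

The shared variable α links the value of [voice] on the target to the same value on the neighbouring segment, so voicing is the feature that assimilates.
The conditioning segment sits to the left of the focus bar, meaning the trigger precedes the segment that changes — progressive assimilation.

progressive voicing assimilation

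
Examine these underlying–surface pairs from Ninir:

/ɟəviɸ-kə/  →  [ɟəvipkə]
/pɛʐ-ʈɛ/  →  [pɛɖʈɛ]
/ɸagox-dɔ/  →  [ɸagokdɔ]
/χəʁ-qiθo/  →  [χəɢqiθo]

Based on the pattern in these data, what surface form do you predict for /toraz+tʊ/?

The data show regressive manner assimilation: /ɸ/ → [p] before /k/; /ʐ/ → [ɖ] before /ʈ/; /x/ → [k] before /d/; /ʁ/ → [ɢ] before /q/. In each pair only manner changes, matching the following consonant, while place and voice stay constant.
The rule targets /z/ (voiced alveolar fricative), which sits before the trigger /t/ (stop).
A voiced alveolar stop is [d], so the surface segment is [d].

[toradtʊ]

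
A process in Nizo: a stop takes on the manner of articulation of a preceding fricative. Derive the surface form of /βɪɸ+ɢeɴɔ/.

/ɢ/ is a voiced uvular stop. The preceding trigger /ɸ/ is a fricative, so /ɢ/ must become a fricative as well.
A voiced uvular fricative is [ʁ], so the surface segment is [ʁ].

[βɪɸʁeɴɔ]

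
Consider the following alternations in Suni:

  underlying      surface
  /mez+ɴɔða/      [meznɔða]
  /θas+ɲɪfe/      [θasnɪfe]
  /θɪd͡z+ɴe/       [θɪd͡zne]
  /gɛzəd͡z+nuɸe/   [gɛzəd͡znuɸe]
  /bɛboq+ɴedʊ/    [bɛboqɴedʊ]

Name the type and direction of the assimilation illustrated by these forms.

Underlying /ɴ/ is realised as [n] next to /z/; /z/ itself does not change.
The change uvular → alveolar matches the place of the preceding /z/, identifying this as place assimilation.
Manner and voice are unchanged, so the assimilation is partial, not total.
The same holds elsewhere in the data: /ɲ/ → [n] after /s/ (palatal → alveolar, matching alveolar); /ɴ/ → [n] after /d͡z/ (uvular → alveolar, matching alveolar) — only place changes, and always toward the preceding segment.
No alternation appears in [gɛzəd͡znuɸe], [bɛboqɴedʊ]: there the adjacent consonants already agree in place (/n/ and /d͡z/ are both alveolar; /ɴ/ and /q/ are both uvular), so these forms are consistent with the same rule.
The trigger is the preceding segment, so the direction is progressive (perseverative).

progressive place assimilation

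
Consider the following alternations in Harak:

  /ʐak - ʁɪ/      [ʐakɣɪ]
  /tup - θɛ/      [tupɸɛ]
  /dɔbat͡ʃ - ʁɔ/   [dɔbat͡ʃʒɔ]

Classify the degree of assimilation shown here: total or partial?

Comparing underlying and surface forms, /ʁ/ → [ɣ] is the alternation; the neighbouring /k/ is constant.
/ʁ/ is uvular while /k/ is velar; the output [ɣ] is velar, matching the trigger — so the feature that spreads is place.
Manner and voice are unchanged, so the assimilation is partial, not total.
The same holds elsewhere in the data: /θ/ → [ɸ] after /p/ (dental → bilabial, matching bilabial); /ʁ/ → [ʒ] after /t͡ʃ/ (uvular → postalveolar, matching postalveolar) — only place changes, and always toward the preceding segment.

partial assimilation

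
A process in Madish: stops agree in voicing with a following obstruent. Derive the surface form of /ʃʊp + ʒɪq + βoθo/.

[ʃʊbʒɪɢβoθo]

The rule targets /p/ (voiceless bilabial stop), which sits before the trigger /ʒ/ (voiced).
A voiced bilabial stop is [b], so the surface segment is [b].
At the second juncture, /q/ likewise becomes [ɢ] adjacent to /β/.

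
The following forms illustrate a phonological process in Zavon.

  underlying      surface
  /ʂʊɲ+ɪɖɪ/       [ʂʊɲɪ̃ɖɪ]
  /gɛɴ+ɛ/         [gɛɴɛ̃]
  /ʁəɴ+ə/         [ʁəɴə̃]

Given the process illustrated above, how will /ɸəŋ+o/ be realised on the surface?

The data show progressive nasality assimilation (vowel nasalisation): /ɪ/ → [ɪ̃] after /ɲ/; /ɛ/ → [ɛ̃] after /ɴ/; /ə/ → [ə̃] after /ɴ/ — a vowel is nasalised by an immediately preceding nasal consonant.
/o/ sits next to the nasal /ŋ/ and is therefore nasalised to [õ].

[ɸəŋõ]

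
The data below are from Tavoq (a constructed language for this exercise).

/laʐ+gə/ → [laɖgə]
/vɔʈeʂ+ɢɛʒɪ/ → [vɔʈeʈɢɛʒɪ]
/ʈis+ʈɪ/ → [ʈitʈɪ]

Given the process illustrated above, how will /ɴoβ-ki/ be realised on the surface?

The data show regressive manner assimilation: /ʐ/ → [ɖ] before /g/; /ʂ/ → [ʈ] before /ɢ/; /s/ → [t] before /ʈ/. In each pair only manner changes, matching the following consonant, while place and voice stay constant.
/β/ is a voiced bilabial fricative. The following trigger /k/ is a stop, so /β/ must become a stop as well.
Changing only its manner to stop gives [b] — the voiced bilabial stop.

[ɴobki]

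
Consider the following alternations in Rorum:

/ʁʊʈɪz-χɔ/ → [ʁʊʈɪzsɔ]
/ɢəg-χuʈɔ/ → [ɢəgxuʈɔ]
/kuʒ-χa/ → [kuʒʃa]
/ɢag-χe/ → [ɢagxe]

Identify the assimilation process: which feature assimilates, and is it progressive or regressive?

Underlying /χ/ is realised as [s] next to /z/; /z/ itself does not change.
/χ/ is uvular while /z/ is alveolar; the output [s] is alveolar, matching the trigger — so the feature that spreads is place.
Manner and voice are unchanged, so the assimilation is partial, not total.
The other alternating forms pattern the same way: /χ/ → [x] after /g/ (uvular → velar, matching velar); /χ/ → [ʃ] after /ʒ/ (uvular → postalveolar, matching postalveolar) — only place changes, and always toward the preceding segment.
Since the segment that changes follows the conditioning segment, the assimilation is progressive.

progressive place assimilation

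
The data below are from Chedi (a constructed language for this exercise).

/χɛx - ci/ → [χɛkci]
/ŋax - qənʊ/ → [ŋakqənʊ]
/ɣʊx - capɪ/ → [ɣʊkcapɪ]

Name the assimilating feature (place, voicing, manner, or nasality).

manner

Underlying /x/ is realised as [k] next to /c/; /c/ itself does not change.
/x/ is a fricative while /c/ is a stop; the output [k] is a stop, matching the trigger — so the feature that spreads is manner.
Checking the remaining alternation: /x/ → [k] before /q/ (fricative → stop, matching a stop) — only manner changes, and always toward the following segment.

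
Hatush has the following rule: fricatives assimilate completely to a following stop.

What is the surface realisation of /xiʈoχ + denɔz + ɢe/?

/χ/ is the segment targeted by the rule; it sits immediately before /d/, so it assimilates completely and surfaces as [d].
The same rule applies at the second boundary: /z/ → [ɢ] next to /ɢ/.

[xiʈoddenɔɢɢe]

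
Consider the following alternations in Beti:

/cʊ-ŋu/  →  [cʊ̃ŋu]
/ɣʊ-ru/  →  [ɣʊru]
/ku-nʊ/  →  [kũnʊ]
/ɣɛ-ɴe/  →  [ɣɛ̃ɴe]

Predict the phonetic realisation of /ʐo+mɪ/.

The data show regressive nasality assimilation (vowel nasalisation): /ʊ/ → [ʊ̃] before /ŋ/; /u/ → [ũ] before /n/; /ɛ/ → [ɛ̃] before /ɴ/ — a vowel is nasalised by an immediately following nasal consonant.
No change occurs in [ɣʊru] because the vowel at the boundary is adjacent to an oral consonant, not a nasal (/ʊ/ next to /r/).
The vowel /o/ is adjacent to the following nasal /m/, so it acquires [+nasal] and surfaces as [õ].

[ʐõmɪ]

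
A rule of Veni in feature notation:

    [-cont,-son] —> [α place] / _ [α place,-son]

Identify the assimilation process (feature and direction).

The rule copies the place features (abbreviated [place]) from the environment onto the target, so the assimilating feature is place.
Since the environment is written after the underscore, the trigger follows the target; the direction is regressive.

regressive place assimilation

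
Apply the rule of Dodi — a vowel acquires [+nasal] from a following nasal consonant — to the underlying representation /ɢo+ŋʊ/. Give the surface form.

[ɢõŋʊ]

The vowel /o/ is adjacent to the following nasal /ŋ/, so it acquires [+nasal] and surfaces as [õ].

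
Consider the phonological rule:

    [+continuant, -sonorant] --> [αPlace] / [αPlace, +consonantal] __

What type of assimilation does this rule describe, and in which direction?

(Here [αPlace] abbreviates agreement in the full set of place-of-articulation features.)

The shared variable α links the value of the place features (abbreviated [Place]) on the target to the same value on the neighbouring segment, so place is the feature that assimilates.
Since the environment is written before the underscore, the trigger precedes the target; the direction is progressive.

progressive place assimilation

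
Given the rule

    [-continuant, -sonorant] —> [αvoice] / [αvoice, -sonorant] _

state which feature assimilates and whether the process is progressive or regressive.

The rule copies [voice] from the environment onto the target, so the assimilating feature is voicing.
Since the environment is written before the underscore, the trigger precedes the target; the direction is progressive.

progressive voicing assimilation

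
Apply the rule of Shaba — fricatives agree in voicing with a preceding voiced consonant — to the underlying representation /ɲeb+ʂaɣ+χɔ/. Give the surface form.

The rule targets /ʂ/ (voiceless retroflex fricative), which sits after the trigger /b/ (voiced).
Changing only its voicing to voiced gives [ʐ] — the voiced retroflex fricative.
At the second juncture, /χ/ likewise becomes [ʁ] adjacent to /ɣ/.

[ɲebʐaɣʁɔ]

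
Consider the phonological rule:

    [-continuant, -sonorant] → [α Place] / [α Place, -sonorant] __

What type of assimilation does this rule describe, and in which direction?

progressive place assimilation

The rule copies the place features (abbreviated [Place]) from the environment onto the target, so the assimilating feature is place.
The conditioning segment sits to the left of the focus bar, meaning the trigger precedes the segment that changes — progressive assimilation.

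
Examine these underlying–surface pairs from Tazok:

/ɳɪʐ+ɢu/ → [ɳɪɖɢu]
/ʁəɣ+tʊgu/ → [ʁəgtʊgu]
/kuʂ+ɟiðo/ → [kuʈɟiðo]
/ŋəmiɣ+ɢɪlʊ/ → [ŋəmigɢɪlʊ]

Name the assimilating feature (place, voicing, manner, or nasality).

manner

Comparing underlying and surface forms, /ʐ/ → [ɖ] is the alternation; the neighbouring /ɢ/ is constant.
The change fricative → stop matches the manner of the following /ɢ/, identifying this as manner assimilation.
The other alternating forms pattern the same way: /ɣ/ → [g] before /t/ (fricative → stop, matching a stop); /ʂ/ → [ʈ] before /ɟ/ (fricative → stop, matching a stop); /ɣ/ → [g] before /ɢ/ (fricative → stop, matching a stop) — only manner changes, and always toward the following segment.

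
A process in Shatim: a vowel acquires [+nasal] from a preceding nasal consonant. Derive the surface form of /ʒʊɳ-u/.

[ʒʊɳũ]

The vowel /u/ is adjacent to the preceding nasal /ɳ/, so it acquires [+nasal] and surfaces as [ũ].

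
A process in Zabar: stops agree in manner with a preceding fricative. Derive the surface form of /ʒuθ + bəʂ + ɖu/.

[ʒuθβəʂʐu]

The rule targets /b/ (voiced bilabial stop), which sits after the trigger /θ/ (fricative).
A voiced bilabial fricative is [β], so the surface segment is [β].
The same rule applies at the second boundary: /ɖ/ → [ʐ] next to /ʂ/.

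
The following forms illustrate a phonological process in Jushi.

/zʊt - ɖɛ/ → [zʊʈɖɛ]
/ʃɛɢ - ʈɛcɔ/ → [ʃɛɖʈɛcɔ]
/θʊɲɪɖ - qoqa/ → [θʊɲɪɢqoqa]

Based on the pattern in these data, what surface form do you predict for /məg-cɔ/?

The data show regressive place assimilation: /t/ → [ʈ] before /ɖ/; /ɢ/ → [ɖ] before /ʈ/; /ɖ/ → [ɢ] before /q/. In each pair only place changes, matching the following consonant, while manner and voice stay constant.
The rule targets /g/ (voiced velar stop), which sits before the trigger /c/ (palatal).
Changing only its place to palatal gives [ɟ] — the voiced palatal stop.

[məɟcɔ]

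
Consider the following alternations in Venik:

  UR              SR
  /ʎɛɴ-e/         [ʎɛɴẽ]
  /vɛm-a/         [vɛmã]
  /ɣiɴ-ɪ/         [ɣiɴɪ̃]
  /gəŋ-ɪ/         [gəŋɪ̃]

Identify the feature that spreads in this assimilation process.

nasality

The vowel /e/ surfaces as nasalised [ẽ] next to the preceding nasal /ɴ/ — it has acquired the [+nasal] feature of its neighbour.
Likewise in the remaining data: /a/ → [ã] after /m/; /ɪ/ → [ɪ̃] after /ɴ/; /ɪ/ → [ɪ̃] after /ŋ/ — each time a vowel is nasalised next to a preceding nasal.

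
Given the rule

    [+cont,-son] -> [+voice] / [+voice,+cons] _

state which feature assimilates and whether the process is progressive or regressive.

The target ([+cont,-son], fricatives) acquires [+voice] next to a voiced consonant ([+voice,+cons]) — it takes on the voicing of its neighbour, so the feature that spreads is voicing.
Since the environment is written before the underscore, the trigger precedes the target; the direction is progressive.

progressive voicing assimilation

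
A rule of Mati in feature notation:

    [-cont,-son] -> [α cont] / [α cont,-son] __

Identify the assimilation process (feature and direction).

progressive manner assimilation

The shared variable α links the value of [cont] on the target to that of the neighbouring obstruent. [cont] distinguishes stops from fricatives — a manner-of-articulation feature — so this is manner assimilation.
The conditioning segment sits to the left of the focus bar, meaning the trigger precedes the segment that changes — progressive assimilation.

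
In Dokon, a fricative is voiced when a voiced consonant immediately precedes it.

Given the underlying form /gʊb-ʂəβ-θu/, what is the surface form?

/ʂ/ is a voiceless retroflex fricative. The preceding trigger /b/ is voiced, so /ʂ/ must become voiced as well.
A voiced retroflex fricative is [ʐ], so the surface segment is [ʐ].
At the second juncture, /θ/ likewise becomes [ð] adjacent to /β/.

[gʊbʐəβðu]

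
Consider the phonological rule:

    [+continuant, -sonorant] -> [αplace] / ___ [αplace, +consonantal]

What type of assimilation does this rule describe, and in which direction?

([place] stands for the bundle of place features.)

The shared variable α links the value of the place features (abbreviated [place]) on the target to the same value on the neighbouring segment, so place is the feature that assimilates.
The conditioning segment sits to the right of the focus bar, meaning the trigger follows the segment that changes — regressive assimilation.

regressive place assimilation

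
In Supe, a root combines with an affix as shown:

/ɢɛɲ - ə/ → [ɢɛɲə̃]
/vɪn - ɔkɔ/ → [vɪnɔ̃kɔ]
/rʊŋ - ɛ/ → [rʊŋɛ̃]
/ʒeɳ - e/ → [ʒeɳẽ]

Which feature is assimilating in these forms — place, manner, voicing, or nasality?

nasality

The vowel /ə/ surfaces as nasalised [ə̃] next to the preceding nasal /ɲ/ — it has acquired the [+nasal] feature of its neighbour.
The other forms show the same pattern: /ɔ/ → [ɔ̃] after /n/; /ɛ/ → [ɛ̃] after /ŋ/; /e/ → [ẽ] after /ɳ/ — each time a vowel is nasalised next to a preceding nasal.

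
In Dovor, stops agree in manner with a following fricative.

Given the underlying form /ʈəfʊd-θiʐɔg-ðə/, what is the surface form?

/d/ is a voiced alveolar stop. The following trigger /θ/ is a fricative, so /d/ must become a fricative as well.
The voiced alveolar fricative is [z], so /d/ → [z].
The same rule applies at the second boundary: /g/ → [ɣ] next to /ð/.

[ʈəfʊzθiʐɔɣðə]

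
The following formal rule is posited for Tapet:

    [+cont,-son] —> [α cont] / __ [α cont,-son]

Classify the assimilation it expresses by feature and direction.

The shared variable α links the value of [cont] on the target to that of the neighbouring obstruent. [cont] distinguishes stops from fricatives — a manner-of-articulation feature — so this is manner assimilation.
The conditioning segment sits to the right of the focus bar, meaning the trigger follows the segment that changes — regressive assimilation.

regressive manner assimilation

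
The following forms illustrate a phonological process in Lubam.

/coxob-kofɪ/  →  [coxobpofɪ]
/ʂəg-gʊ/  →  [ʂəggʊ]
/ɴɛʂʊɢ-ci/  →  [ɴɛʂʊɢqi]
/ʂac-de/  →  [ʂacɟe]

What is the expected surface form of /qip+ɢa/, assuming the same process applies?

[qipba]

The data show progressive place assimilation: /k/ → [p] after /b/; /c/ → [q] after /ɢ/; /d/ → [ɟ] after /c/. In each pair only place changes, matching the preceding consonant, while manner and voice stay constant.
Nothing changes in [ʂəggʊ]: there the adjacent consonants already agree in place (/g/ and /g/ are both velar), so this form is consistent with the same rule.
/ɢ/ is a voiced uvular stop. The preceding trigger /p/ is bilabial, so /ɢ/ must become bilabial as well.
A voiced bilabial stop is [b], so the surface segment is [b].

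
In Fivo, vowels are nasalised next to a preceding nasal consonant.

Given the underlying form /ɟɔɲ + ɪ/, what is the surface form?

[ɟɔɲɪ̃]

/ɪ/ sits next to the nasal /ɲ/ and is therefore nasalised to [ɪ̃].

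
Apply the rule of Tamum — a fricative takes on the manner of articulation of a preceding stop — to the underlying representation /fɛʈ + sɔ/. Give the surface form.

The rule targets /s/ (voiceless alveolar fricative), which sits after the trigger /ʈ/ (stop).
The voiceless alveolar stop is [t], so /s/ → [t].

[fɛʈtɔ]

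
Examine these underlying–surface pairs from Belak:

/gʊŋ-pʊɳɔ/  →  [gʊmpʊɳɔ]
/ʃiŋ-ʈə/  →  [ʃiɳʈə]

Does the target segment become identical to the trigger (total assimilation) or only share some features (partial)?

partial assimilation

Underlying /ŋ/ is realised as [m] next to /p/; /p/ itself does not change.
The change velar → bilabial matches the place of the following /p/, identifying this as place assimilation.
Manner and voice are unchanged, so the assimilation is partial, not total.
The other alternating form patterns the same way: /ŋ/ → [ɳ] before /ʈ/ (velar → retroflex, matching retroflex) — only place changes, and always toward the following segment.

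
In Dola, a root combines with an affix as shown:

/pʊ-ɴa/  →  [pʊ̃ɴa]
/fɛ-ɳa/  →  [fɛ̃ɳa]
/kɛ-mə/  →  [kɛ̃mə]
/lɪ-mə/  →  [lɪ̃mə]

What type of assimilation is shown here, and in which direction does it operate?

The vowel /ʊ/ surfaces as nasalised [ʊ̃] next to the following nasal /ɴ/ — it has acquired the [+nasal] feature of its neighbour.
The other forms show the same pattern: /ɛ/ → [ɛ̃] before /ɳ/; /ɛ/ → [ɛ̃] before /m/; /ɪ/ → [ɪ̃] before /m/ — each time a vowel is nasalised next to a following nasal.
Because the conditioning nasal is to the right of the vowel that changes, the process is regressive (anticipatory).

regressive nasality assimilation (vowel nasalisation)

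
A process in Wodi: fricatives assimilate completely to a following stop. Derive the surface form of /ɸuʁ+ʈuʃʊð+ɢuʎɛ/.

[ɸuʈʈuʃʊɢɢuʎɛ]

/ʁ/ is the segment targeted by the rule; it sits immediately before /ʈ/, so it assimilates completely and surfaces as [ʈ].
The same rule applies at the second boundary: /ð/ → [ɢ] next to /ɢ/.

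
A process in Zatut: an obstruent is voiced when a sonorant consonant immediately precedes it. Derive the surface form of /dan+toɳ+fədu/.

[dandoɳvədu]

/t/ is a voiceless alveolar stop. The preceding trigger /n/ is voiced, so /t/ must become voiced as well.
A voiced alveolar stop is [d], so the surface segment is [d].
The same rule applies at the second boundary: /f/ → [v] next to /ɳ/.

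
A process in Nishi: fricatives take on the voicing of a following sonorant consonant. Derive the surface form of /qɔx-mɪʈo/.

[qɔɣmɪʈo]

The rule targets /x/ (voiceless velar fricative), which sits before the trigger /m/ (voiced).
The voiced velar fricative is [ɣ], so /x/ → [ɣ].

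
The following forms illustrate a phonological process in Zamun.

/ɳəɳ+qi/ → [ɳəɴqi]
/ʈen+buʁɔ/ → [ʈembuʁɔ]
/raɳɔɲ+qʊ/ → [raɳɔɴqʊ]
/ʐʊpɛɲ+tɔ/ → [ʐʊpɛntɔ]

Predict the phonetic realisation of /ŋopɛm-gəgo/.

The data show regressive place assimilation: /ɳ/ → [ɴ] before /q/; /n/ → [m] before /b/; /ɲ/ → [ɴ] before /q/; /ɲ/ → [n] before /t/. In each pair only place changes, matching the following consonant, while manner and voice stay constant.
/m/ is a voiced bilabial nasal. The following trigger /g/ is velar, so /m/ must become velar as well.
A voiced velar nasal is [ŋ], so the surface segment is [ŋ].

[ŋopɛŋgəgo]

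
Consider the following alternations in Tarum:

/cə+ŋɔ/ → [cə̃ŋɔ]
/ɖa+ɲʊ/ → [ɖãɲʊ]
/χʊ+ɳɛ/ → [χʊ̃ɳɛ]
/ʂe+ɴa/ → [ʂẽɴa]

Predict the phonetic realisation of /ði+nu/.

The data show regressive nasality assimilation (vowel nasalisation): /ə/ → [ə̃] before /ŋ/; /a/ → [ã] before /ɲ/; /ʊ/ → [ʊ̃] before /ɳ/; /e/ → [ẽ] before /ɴ/ — a vowel is nasalised by an immediately following nasal consonant.
/i/ sits next to the nasal /n/ and is therefore nasalised to [ĩ].

[ðĩnu]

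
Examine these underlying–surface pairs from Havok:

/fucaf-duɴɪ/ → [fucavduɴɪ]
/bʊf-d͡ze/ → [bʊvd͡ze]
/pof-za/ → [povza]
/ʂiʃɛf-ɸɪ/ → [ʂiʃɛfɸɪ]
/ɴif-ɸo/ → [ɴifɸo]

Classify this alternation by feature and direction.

Comparing underlying and surface forms, /f/ → [v] is the alternation; the neighbouring /d/ is constant.
/f/ is voiceless while /d/ is voiced; the output [v] is voiced, matching the trigger — so the feature that spreads is voicing.
Place and manner are unchanged, so the assimilation is partial, not total.
Checking the remaining alternations: /f/ → [v] before /d͡z/ (voiceless → voiced, matching voiced); /f/ → [v] before /z/ (voiceless → voiced, matching voiced) — only voicing changes, and always toward the following segment.
No alternation appears in [ʂiʃɛfɸɪ], [ɴifɸo]: there the adjacent consonants already agree in voicing (/f/ and /ɸ/ are both voiceless; /f/ and /ɸ/ are both voiceless), so these forms are consistent with the same rule.
The trigger is the following segment, so the direction is regressive (anticipatory).

regressive voicing assimilation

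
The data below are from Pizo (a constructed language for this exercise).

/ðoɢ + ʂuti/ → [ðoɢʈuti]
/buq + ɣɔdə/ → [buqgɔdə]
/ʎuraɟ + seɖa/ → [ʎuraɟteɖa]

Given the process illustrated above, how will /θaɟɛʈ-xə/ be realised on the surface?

[θaɟɛʈkə]

The data show progressive manner assimilation: /ʂ/ → [ʈ] after /ɢ/; /ɣ/ → [g] after /q/; /s/ → [t] after /ɟ/. In each pair only manner changes, matching the preceding consonant, while place and voice stay constant.
/x/ is a voiceless velar fricative. The preceding trigger /ʈ/ is a stop, so /x/ must become a stop as well.
A voiceless velar stop is [k], so the surface segment is [k].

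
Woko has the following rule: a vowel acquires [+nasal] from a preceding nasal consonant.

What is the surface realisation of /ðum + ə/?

[ðumə̃]

The vowel /ə/ is adjacent to the preceding nasal /m/, so it acquires [+nasal] and surfaces as [ə̃].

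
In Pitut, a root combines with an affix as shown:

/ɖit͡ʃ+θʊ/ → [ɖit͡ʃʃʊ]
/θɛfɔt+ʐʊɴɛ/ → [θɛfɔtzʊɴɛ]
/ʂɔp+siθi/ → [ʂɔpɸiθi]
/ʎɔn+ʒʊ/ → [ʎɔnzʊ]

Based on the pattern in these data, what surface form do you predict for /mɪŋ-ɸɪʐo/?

The data show progressive place assimilation: /θ/ → [ʃ] after /t͡ʃ/; /ʐ/ → [z] after /t/; /s/ → [ɸ] after /p/; /ʒ/ → [z] after /n/. In each pair only place changes, matching the preceding consonant, while manner and voice stay constant.
The rule targets /ɸ/ (voiceless bilabial fricative), which sits after the trigger /ŋ/ (velar).
Changing only its place to velar gives [x] — the voiceless velar fricative.

[mɪŋxɪʐo]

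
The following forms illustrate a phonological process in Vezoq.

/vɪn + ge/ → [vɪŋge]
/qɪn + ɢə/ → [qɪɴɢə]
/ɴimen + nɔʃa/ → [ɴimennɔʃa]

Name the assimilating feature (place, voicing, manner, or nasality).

Comparing underlying and surface forms, /n/ → [ŋ] is the alternation; the neighbouring /g/ is constant.
The change alveolar → velar matches the place of the following /g/, identifying this as place assimilation.
The other alternating form patterns the same way: /n/ → [ɴ] before /ɢ/ (alveolar → uvular, matching uvular) — only place changes, and always toward the following segment.
Nothing changes in [ɴimennɔʃa]: there the adjacent consonants already agree in place (/n/ and /n/ are both alveolar), so this form is consistent with the same rule.

place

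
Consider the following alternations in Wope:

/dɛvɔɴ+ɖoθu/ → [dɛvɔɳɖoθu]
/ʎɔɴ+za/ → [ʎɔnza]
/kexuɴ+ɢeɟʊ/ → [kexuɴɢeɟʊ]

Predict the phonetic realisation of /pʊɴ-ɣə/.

The data show regressive place assimilation: /ɴ/ → [ɳ] before /ɖ/; /ɴ/ → [n] before /z/. In each pair only place changes, matching the following consonant, while manner and voice stay constant.
No alternation appears in [kexuɴɢeɟʊ]: there the adjacent consonants already agree in place (/ɴ/ and /ɢ/ are both uvular), so this form is consistent with the same rule.
The rule targets /ɴ/ (voiced uvular nasal), which sits before the trigger /ɣ/ (velar).
A voiced velar nasal is [ŋ], so the surface segment is [ŋ].

[pʊŋɣə]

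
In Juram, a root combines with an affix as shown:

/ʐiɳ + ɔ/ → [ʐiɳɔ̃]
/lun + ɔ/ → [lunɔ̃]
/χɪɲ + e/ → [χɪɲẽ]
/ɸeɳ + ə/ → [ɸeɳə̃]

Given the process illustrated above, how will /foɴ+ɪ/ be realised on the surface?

The data show progressive nasality assimilation (vowel nasalisation): /ɔ/ → [ɔ̃] after /ɳ/; /ɔ/ → [ɔ̃] after /n/; /e/ → [ẽ] after /ɲ/; /ə/ → [ə̃] after /ɳ/ — a vowel is nasalised by an immediately preceding nasal consonant.
The vowel /ɪ/ is adjacent to the preceding nasal /ɴ/, so it acquires [+nasal] and surfaces as [ɪ̃].

[foɴɪ̃]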